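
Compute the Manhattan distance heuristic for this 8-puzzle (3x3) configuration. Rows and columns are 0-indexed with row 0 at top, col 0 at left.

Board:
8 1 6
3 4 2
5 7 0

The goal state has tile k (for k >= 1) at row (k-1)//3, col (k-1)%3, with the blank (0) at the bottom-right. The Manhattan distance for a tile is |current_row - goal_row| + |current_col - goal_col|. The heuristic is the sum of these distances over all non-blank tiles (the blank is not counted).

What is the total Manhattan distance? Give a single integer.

Answer: 14

Derivation:
Tile 8: at (0,0), goal (2,1), distance |0-2|+|0-1| = 3
Tile 1: at (0,1), goal (0,0), distance |0-0|+|1-0| = 1
Tile 6: at (0,2), goal (1,2), distance |0-1|+|2-2| = 1
Tile 3: at (1,0), goal (0,2), distance |1-0|+|0-2| = 3
Tile 4: at (1,1), goal (1,0), distance |1-1|+|1-0| = 1
Tile 2: at (1,2), goal (0,1), distance |1-0|+|2-1| = 2
Tile 5: at (2,0), goal (1,1), distance |2-1|+|0-1| = 2
Tile 7: at (2,1), goal (2,0), distance |2-2|+|1-0| = 1
Sum: 3 + 1 + 1 + 3 + 1 + 2 + 2 + 1 = 14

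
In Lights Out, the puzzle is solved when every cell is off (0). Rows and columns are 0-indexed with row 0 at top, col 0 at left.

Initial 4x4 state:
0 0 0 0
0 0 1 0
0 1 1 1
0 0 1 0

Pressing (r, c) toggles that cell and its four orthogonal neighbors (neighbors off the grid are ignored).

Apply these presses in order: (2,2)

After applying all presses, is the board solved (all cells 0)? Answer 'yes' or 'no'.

Answer: yes

Derivation:
After press 1 at (2,2):
0 0 0 0
0 0 0 0
0 0 0 0
0 0 0 0

Lights still on: 0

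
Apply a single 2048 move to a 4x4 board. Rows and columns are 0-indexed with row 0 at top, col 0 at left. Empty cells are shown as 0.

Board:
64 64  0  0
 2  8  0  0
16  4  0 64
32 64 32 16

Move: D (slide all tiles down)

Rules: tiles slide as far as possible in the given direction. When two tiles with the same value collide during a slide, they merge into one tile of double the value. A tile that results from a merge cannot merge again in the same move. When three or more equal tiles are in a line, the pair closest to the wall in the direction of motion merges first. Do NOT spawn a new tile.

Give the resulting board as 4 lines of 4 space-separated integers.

Slide down:
col 0: [64, 2, 16, 32] -> [64, 2, 16, 32]
col 1: [64, 8, 4, 64] -> [64, 8, 4, 64]
col 2: [0, 0, 0, 32] -> [0, 0, 0, 32]
col 3: [0, 0, 64, 16] -> [0, 0, 64, 16]

Answer: 64 64  0  0
 2  8  0  0
16  4  0 64
32 64 32 16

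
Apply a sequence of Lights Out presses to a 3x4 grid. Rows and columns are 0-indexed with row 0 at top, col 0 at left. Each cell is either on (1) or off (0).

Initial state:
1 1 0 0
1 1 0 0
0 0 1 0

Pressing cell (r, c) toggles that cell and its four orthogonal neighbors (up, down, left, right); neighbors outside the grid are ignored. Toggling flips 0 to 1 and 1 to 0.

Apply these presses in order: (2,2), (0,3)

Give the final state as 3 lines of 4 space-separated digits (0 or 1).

Answer: 1 1 1 1
1 1 1 1
0 1 0 1

Derivation:
After press 1 at (2,2):
1 1 0 0
1 1 1 0
0 1 0 1

After press 2 at (0,3):
1 1 1 1
1 1 1 1
0 1 0 1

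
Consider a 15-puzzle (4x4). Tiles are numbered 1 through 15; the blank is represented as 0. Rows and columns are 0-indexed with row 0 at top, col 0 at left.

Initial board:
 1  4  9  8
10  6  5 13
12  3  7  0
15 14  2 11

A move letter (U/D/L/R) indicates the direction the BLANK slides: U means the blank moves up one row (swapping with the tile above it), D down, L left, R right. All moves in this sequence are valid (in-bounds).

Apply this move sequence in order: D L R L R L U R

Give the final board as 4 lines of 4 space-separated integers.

Answer:  1  4  9  8
10  6  5 13
12  3 11  0
15 14  7  2

Derivation:
After move 1 (D):
 1  4  9  8
10  6  5 13
12  3  7 11
15 14  2  0

After move 2 (L):
 1  4  9  8
10  6  5 13
12  3  7 11
15 14  0  2

After move 3 (R):
 1  4  9  8
10  6  5 13
12  3  7 11
15 14  2  0

After move 4 (L):
 1  4  9  8
10  6  5 13
12  3  7 11
15 14  0  2

After move 5 (R):
 1  4  9  8
10  6  5 13
12  3  7 11
15 14  2  0

After move 6 (L):
 1  4  9  8
10  6  5 13
12  3  7 11
15 14  0  2

After move 7 (U):
 1  4  9  8
10  6  5 13
12  3  0 11
15 14  7  2

After move 8 (R):
 1  4  9  8
10  6  5 13
12  3 11  0
15 14  7  2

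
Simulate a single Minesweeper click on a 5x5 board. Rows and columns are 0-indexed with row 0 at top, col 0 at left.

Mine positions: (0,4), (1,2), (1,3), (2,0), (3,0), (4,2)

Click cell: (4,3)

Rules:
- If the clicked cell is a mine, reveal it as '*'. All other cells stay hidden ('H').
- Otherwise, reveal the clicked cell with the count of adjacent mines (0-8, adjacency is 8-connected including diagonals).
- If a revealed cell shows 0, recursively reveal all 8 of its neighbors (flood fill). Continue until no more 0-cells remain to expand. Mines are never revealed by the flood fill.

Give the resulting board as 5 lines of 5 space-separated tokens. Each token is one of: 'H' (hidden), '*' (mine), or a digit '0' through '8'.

H H H H H
H H H H H
H H H H H
H H H H H
H H H 1 H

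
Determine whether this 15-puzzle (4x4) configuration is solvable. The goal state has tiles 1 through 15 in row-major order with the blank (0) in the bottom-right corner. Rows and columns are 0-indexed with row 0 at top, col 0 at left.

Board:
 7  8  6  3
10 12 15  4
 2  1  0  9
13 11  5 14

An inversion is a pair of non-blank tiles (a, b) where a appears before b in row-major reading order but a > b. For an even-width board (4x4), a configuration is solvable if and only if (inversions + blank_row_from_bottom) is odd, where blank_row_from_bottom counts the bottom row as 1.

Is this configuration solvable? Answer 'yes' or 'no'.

Answer: yes

Derivation:
Inversions: 45
Blank is in row 2 (0-indexed from top), which is row 2 counting from the bottom (bottom = 1).
45 + 2 = 47, which is odd, so the puzzle is solvable.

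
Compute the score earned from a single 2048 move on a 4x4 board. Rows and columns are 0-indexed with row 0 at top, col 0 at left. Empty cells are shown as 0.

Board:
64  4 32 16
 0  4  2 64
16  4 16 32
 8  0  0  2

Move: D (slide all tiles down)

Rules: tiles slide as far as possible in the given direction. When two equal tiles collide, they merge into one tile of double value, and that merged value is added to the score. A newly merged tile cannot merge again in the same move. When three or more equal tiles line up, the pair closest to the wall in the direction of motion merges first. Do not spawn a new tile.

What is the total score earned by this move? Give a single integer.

Slide down:
col 0: [64, 0, 16, 8] -> [0, 64, 16, 8]  score +0 (running 0)
col 1: [4, 4, 4, 0] -> [0, 0, 4, 8]  score +8 (running 8)
col 2: [32, 2, 16, 0] -> [0, 32, 2, 16]  score +0 (running 8)
col 3: [16, 64, 32, 2] -> [16, 64, 32, 2]  score +0 (running 8)
Board after move:
 0  0  0 16
64  0 32 64
16  4  2 32
 8  8 16  2

Answer: 8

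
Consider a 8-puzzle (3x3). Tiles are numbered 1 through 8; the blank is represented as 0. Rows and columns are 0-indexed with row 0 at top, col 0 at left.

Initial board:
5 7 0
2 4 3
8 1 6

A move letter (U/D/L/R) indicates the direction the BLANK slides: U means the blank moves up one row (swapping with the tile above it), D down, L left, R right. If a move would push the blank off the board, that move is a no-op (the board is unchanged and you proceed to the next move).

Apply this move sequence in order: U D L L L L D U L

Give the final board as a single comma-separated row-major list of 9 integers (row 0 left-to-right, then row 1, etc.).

After move 1 (U):
5 7 0
2 4 3
8 1 6

After move 2 (D):
5 7 3
2 4 0
8 1 6

After move 3 (L):
5 7 3
2 0 4
8 1 6

After move 4 (L):
5 7 3
0 2 4
8 1 6

After move 5 (L):
5 7 3
0 2 4
8 1 6

After move 6 (L):
5 7 3
0 2 4
8 1 6

After move 7 (D):
5 7 3
8 2 4
0 1 6

After move 8 (U):
5 7 3
0 2 4
8 1 6

After move 9 (L):
5 7 3
0 2 4
8 1 6

Answer: 5, 7, 3, 0, 2, 4, 8, 1, 6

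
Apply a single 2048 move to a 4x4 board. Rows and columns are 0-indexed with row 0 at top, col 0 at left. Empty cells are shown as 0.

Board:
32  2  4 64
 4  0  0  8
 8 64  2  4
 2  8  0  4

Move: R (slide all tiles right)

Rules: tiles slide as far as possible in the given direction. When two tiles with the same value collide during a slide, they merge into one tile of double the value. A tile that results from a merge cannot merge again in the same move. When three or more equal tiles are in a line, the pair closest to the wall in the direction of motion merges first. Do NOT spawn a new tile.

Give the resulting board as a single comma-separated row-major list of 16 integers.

Answer: 32, 2, 4, 64, 0, 0, 4, 8, 8, 64, 2, 4, 0, 2, 8, 4

Derivation:
Slide right:
row 0: [32, 2, 4, 64] -> [32, 2, 4, 64]
row 1: [4, 0, 0, 8] -> [0, 0, 4, 8]
row 2: [8, 64, 2, 4] -> [8, 64, 2, 4]
row 3: [2, 8, 0, 4] -> [0, 2, 8, 4]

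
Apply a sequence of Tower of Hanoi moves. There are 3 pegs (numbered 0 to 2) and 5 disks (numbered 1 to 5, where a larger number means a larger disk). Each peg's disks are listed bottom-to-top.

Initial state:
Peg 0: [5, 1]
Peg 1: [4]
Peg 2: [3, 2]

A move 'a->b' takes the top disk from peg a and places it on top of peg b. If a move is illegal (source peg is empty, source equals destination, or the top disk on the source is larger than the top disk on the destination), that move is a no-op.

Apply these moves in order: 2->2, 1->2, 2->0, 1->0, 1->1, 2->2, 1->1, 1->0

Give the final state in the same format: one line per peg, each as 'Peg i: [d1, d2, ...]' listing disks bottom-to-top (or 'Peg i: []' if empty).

After move 1 (2->2):
Peg 0: [5, 1]
Peg 1: [4]
Peg 2: [3, 2]

After move 2 (1->2):
Peg 0: [5, 1]
Peg 1: [4]
Peg 2: [3, 2]

After move 3 (2->0):
Peg 0: [5, 1]
Peg 1: [4]
Peg 2: [3, 2]

After move 4 (1->0):
Peg 0: [5, 1]
Peg 1: [4]
Peg 2: [3, 2]

After move 5 (1->1):
Peg 0: [5, 1]
Peg 1: [4]
Peg 2: [3, 2]

After move 6 (2->2):
Peg 0: [5, 1]
Peg 1: [4]
Peg 2: [3, 2]

After move 7 (1->1):
Peg 0: [5, 1]
Peg 1: [4]
Peg 2: [3, 2]

After move 8 (1->0):
Peg 0: [5, 1]
Peg 1: [4]
Peg 2: [3, 2]

Answer: Peg 0: [5, 1]
Peg 1: [4]
Peg 2: [3, 2]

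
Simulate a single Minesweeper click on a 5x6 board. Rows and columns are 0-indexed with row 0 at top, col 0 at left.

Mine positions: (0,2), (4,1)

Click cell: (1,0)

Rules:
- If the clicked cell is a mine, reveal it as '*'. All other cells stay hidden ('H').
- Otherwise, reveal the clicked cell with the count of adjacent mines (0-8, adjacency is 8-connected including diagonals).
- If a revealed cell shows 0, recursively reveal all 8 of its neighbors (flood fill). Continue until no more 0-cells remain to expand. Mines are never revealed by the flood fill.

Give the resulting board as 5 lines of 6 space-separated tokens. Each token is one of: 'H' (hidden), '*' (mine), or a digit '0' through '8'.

0 1 H 1 0 0
0 1 1 1 0 0
0 0 0 0 0 0
1 1 1 0 0 0
H H 1 0 0 0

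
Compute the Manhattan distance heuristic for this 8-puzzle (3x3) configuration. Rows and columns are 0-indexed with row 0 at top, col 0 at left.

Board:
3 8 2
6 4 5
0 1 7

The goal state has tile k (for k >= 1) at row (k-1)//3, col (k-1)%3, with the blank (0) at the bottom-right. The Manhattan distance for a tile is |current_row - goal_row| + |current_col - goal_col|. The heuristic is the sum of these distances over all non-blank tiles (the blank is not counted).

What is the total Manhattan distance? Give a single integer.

Answer: 14

Derivation:
Tile 3: at (0,0), goal (0,2), distance |0-0|+|0-2| = 2
Tile 8: at (0,1), goal (2,1), distance |0-2|+|1-1| = 2
Tile 2: at (0,2), goal (0,1), distance |0-0|+|2-1| = 1
Tile 6: at (1,0), goal (1,2), distance |1-1|+|0-2| = 2
Tile 4: at (1,1), goal (1,0), distance |1-1|+|1-0| = 1
Tile 5: at (1,2), goal (1,1), distance |1-1|+|2-1| = 1
Tile 1: at (2,1), goal (0,0), distance |2-0|+|1-0| = 3
Tile 7: at (2,2), goal (2,0), distance |2-2|+|2-0| = 2
Sum: 2 + 2 + 1 + 2 + 1 + 1 + 3 + 2 = 14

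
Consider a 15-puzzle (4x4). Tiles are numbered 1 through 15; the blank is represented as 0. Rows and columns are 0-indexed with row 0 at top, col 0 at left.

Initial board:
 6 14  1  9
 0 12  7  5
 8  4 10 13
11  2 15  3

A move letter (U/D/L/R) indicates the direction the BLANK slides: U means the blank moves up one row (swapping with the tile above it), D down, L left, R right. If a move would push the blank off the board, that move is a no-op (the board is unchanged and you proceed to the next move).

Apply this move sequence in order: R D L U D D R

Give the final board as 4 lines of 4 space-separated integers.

Answer:  6 14  1  9
12  4  7  5
11  8 10 13
 2  0 15  3

Derivation:
After move 1 (R):
 6 14  1  9
12  0  7  5
 8  4 10 13
11  2 15  3

After move 2 (D):
 6 14  1  9
12  4  7  5
 8  0 10 13
11  2 15  3

After move 3 (L):
 6 14  1  9
12  4  7  5
 0  8 10 13
11  2 15  3

After move 4 (U):
 6 14  1  9
 0  4  7  5
12  8 10 13
11  2 15  3

After move 5 (D):
 6 14  1  9
12  4  7  5
 0  8 10 13
11  2 15  3

After move 6 (D):
 6 14  1  9
12  4  7  5
11  8 10 13
 0  2 15  3

After move 7 (R):
 6 14  1  9
12  4  7  5
11  8 10 13
 2  0 15  3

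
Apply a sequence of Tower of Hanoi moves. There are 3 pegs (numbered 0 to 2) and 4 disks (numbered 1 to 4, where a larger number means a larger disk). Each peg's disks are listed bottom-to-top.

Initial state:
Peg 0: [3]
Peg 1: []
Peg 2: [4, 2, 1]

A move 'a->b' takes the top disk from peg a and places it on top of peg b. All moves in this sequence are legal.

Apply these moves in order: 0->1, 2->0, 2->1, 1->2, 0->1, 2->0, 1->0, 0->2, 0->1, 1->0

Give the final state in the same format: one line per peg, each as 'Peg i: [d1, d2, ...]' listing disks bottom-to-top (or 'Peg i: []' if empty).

Answer: Peg 0: [2]
Peg 1: [3]
Peg 2: [4, 1]

Derivation:
After move 1 (0->1):
Peg 0: []
Peg 1: [3]
Peg 2: [4, 2, 1]

After move 2 (2->0):
Peg 0: [1]
Peg 1: [3]
Peg 2: [4, 2]

After move 3 (2->1):
Peg 0: [1]
Peg 1: [3, 2]
Peg 2: [4]

After move 4 (1->2):
Peg 0: [1]
Peg 1: [3]
Peg 2: [4, 2]

After move 5 (0->1):
Peg 0: []
Peg 1: [3, 1]
Peg 2: [4, 2]

After move 6 (2->0):
Peg 0: [2]
Peg 1: [3, 1]
Peg 2: [4]

After move 7 (1->0):
Peg 0: [2, 1]
Peg 1: [3]
Peg 2: [4]

After move 8 (0->2):
Peg 0: [2]
Peg 1: [3]
Peg 2: [4, 1]

After move 9 (0->1):
Peg 0: []
Peg 1: [3, 2]
Peg 2: [4, 1]

After move 10 (1->0):
Peg 0: [2]
Peg 1: [3]
Peg 2: [4, 1]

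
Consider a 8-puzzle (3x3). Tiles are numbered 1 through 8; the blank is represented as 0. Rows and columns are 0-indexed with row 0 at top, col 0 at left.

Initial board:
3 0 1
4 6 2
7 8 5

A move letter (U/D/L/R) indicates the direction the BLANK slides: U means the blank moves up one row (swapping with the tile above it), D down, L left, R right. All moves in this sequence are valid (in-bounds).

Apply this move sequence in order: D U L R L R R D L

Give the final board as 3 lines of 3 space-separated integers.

After move 1 (D):
3 6 1
4 0 2
7 8 5

After move 2 (U):
3 0 1
4 6 2
7 8 5

After move 3 (L):
0 3 1
4 6 2
7 8 5

After move 4 (R):
3 0 1
4 6 2
7 8 5

After move 5 (L):
0 3 1
4 6 2
7 8 5

After move 6 (R):
3 0 1
4 6 2
7 8 5

After move 7 (R):
3 1 0
4 6 2
7 8 5

After move 8 (D):
3 1 2
4 6 0
7 8 5

After move 9 (L):
3 1 2
4 0 6
7 8 5

Answer: 3 1 2
4 0 6
7 8 5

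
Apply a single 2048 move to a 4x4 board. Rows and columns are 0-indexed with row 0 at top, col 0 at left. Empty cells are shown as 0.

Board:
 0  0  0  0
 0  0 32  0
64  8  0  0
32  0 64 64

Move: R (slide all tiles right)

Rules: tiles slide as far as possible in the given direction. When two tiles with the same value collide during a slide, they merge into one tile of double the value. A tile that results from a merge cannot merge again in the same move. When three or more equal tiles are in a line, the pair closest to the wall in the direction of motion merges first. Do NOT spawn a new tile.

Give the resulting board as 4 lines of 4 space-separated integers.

Answer:   0   0   0   0
  0   0   0  32
  0   0  64   8
  0   0  32 128

Derivation:
Slide right:
row 0: [0, 0, 0, 0] -> [0, 0, 0, 0]
row 1: [0, 0, 32, 0] -> [0, 0, 0, 32]
row 2: [64, 8, 0, 0] -> [0, 0, 64, 8]
row 3: [32, 0, 64, 64] -> [0, 0, 32, 128]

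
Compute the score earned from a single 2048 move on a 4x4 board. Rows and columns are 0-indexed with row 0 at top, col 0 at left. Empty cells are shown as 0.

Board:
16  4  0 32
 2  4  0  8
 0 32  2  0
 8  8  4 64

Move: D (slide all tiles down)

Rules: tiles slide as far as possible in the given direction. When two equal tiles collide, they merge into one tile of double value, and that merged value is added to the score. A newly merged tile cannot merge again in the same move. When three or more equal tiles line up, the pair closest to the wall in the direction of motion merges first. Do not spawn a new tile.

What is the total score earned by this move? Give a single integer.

Answer: 8

Derivation:
Slide down:
col 0: [16, 2, 0, 8] -> [0, 16, 2, 8]  score +0 (running 0)
col 1: [4, 4, 32, 8] -> [0, 8, 32, 8]  score +8 (running 8)
col 2: [0, 0, 2, 4] -> [0, 0, 2, 4]  score +0 (running 8)
col 3: [32, 8, 0, 64] -> [0, 32, 8, 64]  score +0 (running 8)
Board after move:
 0  0  0  0
16  8  0 32
 2 32  2  8
 8  8  4 64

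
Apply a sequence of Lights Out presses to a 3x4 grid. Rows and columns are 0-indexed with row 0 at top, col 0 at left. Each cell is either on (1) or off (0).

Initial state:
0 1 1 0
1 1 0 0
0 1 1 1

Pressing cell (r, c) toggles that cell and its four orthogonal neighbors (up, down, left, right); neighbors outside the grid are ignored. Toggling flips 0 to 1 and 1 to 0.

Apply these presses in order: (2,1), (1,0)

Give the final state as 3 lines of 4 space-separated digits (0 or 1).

Answer: 1 1 1 0
0 1 0 0
0 0 0 1

Derivation:
After press 1 at (2,1):
0 1 1 0
1 0 0 0
1 0 0 1

After press 2 at (1,0):
1 1 1 0
0 1 0 0
0 0 0 1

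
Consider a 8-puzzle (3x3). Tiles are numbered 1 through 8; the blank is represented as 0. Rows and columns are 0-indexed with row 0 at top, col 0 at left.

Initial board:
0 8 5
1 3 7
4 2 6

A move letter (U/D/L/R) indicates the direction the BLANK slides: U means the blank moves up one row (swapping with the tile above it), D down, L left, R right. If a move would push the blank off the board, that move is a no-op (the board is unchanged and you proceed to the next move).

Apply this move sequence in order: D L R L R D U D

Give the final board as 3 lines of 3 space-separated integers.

After move 1 (D):
1 8 5
0 3 7
4 2 6

After move 2 (L):
1 8 5
0 3 7
4 2 6

After move 3 (R):
1 8 5
3 0 7
4 2 6

After move 4 (L):
1 8 5
0 3 7
4 2 6

After move 5 (R):
1 8 5
3 0 7
4 2 6

After move 6 (D):
1 8 5
3 2 7
4 0 6

After move 7 (U):
1 8 5
3 0 7
4 2 6

After move 8 (D):
1 8 5
3 2 7
4 0 6

Answer: 1 8 5
3 2 7
4 0 6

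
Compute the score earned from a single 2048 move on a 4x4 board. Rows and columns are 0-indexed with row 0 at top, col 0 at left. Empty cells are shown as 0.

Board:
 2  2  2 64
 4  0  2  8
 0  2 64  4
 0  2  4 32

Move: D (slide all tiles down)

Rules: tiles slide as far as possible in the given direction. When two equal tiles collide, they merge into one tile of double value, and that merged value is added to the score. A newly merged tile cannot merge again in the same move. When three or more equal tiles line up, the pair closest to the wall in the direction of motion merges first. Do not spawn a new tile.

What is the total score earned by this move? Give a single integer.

Answer: 8

Derivation:
Slide down:
col 0: [2, 4, 0, 0] -> [0, 0, 2, 4]  score +0 (running 0)
col 1: [2, 0, 2, 2] -> [0, 0, 2, 4]  score +4 (running 4)
col 2: [2, 2, 64, 4] -> [0, 4, 64, 4]  score +4 (running 8)
col 3: [64, 8, 4, 32] -> [64, 8, 4, 32]  score +0 (running 8)
Board after move:
 0  0  0 64
 0  0  4  8
 2  2 64  4
 4  4  4 32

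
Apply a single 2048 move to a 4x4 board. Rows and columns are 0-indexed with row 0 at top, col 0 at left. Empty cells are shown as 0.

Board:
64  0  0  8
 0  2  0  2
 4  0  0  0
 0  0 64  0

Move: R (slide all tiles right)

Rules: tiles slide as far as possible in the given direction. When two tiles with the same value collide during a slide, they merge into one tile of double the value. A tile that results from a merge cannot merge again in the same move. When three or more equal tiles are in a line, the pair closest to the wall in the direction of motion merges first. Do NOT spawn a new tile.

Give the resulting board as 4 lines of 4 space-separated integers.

Answer:  0  0 64  8
 0  0  0  4
 0  0  0  4
 0  0  0 64

Derivation:
Slide right:
row 0: [64, 0, 0, 8] -> [0, 0, 64, 8]
row 1: [0, 2, 0, 2] -> [0, 0, 0, 4]
row 2: [4, 0, 0, 0] -> [0, 0, 0, 4]
row 3: [0, 0, 64, 0] -> [0, 0, 0, 64]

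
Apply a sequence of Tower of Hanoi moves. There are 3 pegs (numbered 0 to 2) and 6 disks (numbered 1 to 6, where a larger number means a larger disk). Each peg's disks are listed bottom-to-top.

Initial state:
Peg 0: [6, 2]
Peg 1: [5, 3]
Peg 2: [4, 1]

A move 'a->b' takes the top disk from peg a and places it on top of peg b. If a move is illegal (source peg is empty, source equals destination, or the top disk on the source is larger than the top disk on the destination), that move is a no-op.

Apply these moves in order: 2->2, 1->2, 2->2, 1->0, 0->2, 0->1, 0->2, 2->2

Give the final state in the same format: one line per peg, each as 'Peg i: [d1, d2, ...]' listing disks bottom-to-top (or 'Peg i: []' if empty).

Answer: Peg 0: [6]
Peg 1: [5, 3, 2]
Peg 2: [4, 1]

Derivation:
After move 1 (2->2):
Peg 0: [6, 2]
Peg 1: [5, 3]
Peg 2: [4, 1]

After move 2 (1->2):
Peg 0: [6, 2]
Peg 1: [5, 3]
Peg 2: [4, 1]

After move 3 (2->2):
Peg 0: [6, 2]
Peg 1: [5, 3]
Peg 2: [4, 1]

After move 4 (1->0):
Peg 0: [6, 2]
Peg 1: [5, 3]
Peg 2: [4, 1]

After move 5 (0->2):
Peg 0: [6, 2]
Peg 1: [5, 3]
Peg 2: [4, 1]

After move 6 (0->1):
Peg 0: [6]
Peg 1: [5, 3, 2]
Peg 2: [4, 1]

After move 7 (0->2):
Peg 0: [6]
Peg 1: [5, 3, 2]
Peg 2: [4, 1]

After move 8 (2->2):
Peg 0: [6]
Peg 1: [5, 3, 2]
Peg 2: [4, 1]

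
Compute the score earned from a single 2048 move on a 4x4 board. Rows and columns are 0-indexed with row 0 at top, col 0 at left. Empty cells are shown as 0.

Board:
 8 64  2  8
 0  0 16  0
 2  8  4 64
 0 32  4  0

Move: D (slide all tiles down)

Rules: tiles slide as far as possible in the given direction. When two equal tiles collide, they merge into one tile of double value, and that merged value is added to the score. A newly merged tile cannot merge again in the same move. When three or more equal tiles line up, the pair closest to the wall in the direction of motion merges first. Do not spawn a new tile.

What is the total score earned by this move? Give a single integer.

Slide down:
col 0: [8, 0, 2, 0] -> [0, 0, 8, 2]  score +0 (running 0)
col 1: [64, 0, 8, 32] -> [0, 64, 8, 32]  score +0 (running 0)
col 2: [2, 16, 4, 4] -> [0, 2, 16, 8]  score +8 (running 8)
col 3: [8, 0, 64, 0] -> [0, 0, 8, 64]  score +0 (running 8)
Board after move:
 0  0  0  0
 0 64  2  0
 8  8 16  8
 2 32  8 64

Answer: 8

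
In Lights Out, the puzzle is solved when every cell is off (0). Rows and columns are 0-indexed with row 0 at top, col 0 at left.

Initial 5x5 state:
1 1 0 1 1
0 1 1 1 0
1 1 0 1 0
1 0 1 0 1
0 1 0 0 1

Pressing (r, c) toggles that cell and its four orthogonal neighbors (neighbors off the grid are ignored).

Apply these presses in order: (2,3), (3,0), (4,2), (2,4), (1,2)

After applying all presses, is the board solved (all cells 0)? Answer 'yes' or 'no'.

Answer: no

Derivation:
After press 1 at (2,3):
1 1 0 1 1
0 1 1 0 0
1 1 1 0 1
1 0 1 1 1
0 1 0 0 1

After press 2 at (3,0):
1 1 0 1 1
0 1 1 0 0
0 1 1 0 1
0 1 1 1 1
1 1 0 0 1

After press 3 at (4,2):
1 1 0 1 1
0 1 1 0 0
0 1 1 0 1
0 1 0 1 1
1 0 1 1 1

After press 4 at (2,4):
1 1 0 1 1
0 1 1 0 1
0 1 1 1 0
0 1 0 1 0
1 0 1 1 1

After press 5 at (1,2):
1 1 1 1 1
0 0 0 1 1
0 1 0 1 0
0 1 0 1 0
1 0 1 1 1

Lights still on: 15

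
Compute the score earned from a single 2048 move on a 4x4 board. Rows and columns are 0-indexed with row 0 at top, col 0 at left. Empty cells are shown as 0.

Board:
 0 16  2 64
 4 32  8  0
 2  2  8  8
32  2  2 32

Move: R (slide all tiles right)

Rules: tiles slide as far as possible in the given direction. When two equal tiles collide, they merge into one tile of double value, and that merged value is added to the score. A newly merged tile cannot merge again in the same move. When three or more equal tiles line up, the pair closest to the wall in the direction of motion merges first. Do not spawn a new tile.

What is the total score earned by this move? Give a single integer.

Answer: 24

Derivation:
Slide right:
row 0: [0, 16, 2, 64] -> [0, 16, 2, 64]  score +0 (running 0)
row 1: [4, 32, 8, 0] -> [0, 4, 32, 8]  score +0 (running 0)
row 2: [2, 2, 8, 8] -> [0, 0, 4, 16]  score +20 (running 20)
row 3: [32, 2, 2, 32] -> [0, 32, 4, 32]  score +4 (running 24)
Board after move:
 0 16  2 64
 0  4 32  8
 0  0  4 16
 0 32  4 32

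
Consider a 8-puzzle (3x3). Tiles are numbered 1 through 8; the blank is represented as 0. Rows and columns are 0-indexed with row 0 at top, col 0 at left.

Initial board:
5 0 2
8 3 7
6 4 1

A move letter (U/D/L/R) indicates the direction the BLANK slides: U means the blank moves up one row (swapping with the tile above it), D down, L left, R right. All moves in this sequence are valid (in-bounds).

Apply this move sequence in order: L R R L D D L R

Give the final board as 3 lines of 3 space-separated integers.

Answer: 5 3 2
8 4 7
6 0 1

Derivation:
After move 1 (L):
0 5 2
8 3 7
6 4 1

After move 2 (R):
5 0 2
8 3 7
6 4 1

After move 3 (R):
5 2 0
8 3 7
6 4 1

After move 4 (L):
5 0 2
8 3 7
6 4 1

After move 5 (D):
5 3 2
8 0 7
6 4 1

After move 6 (D):
5 3 2
8 4 7
6 0 1

After move 7 (L):
5 3 2
8 4 7
0 6 1

After move 8 (R):
5 3 2
8 4 7
6 0 1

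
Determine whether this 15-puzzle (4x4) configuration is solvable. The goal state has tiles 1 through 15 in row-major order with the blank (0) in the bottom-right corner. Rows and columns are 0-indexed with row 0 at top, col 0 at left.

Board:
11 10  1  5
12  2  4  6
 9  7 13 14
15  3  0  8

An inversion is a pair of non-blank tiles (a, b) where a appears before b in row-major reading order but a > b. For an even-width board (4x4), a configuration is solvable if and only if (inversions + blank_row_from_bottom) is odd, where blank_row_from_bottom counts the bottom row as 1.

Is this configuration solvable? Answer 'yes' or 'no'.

Answer: no

Derivation:
Inversions: 41
Blank is in row 3 (0-indexed from top), which is row 1 counting from the bottom (bottom = 1).
41 + 1 = 42, which is even, so the puzzle is not solvable.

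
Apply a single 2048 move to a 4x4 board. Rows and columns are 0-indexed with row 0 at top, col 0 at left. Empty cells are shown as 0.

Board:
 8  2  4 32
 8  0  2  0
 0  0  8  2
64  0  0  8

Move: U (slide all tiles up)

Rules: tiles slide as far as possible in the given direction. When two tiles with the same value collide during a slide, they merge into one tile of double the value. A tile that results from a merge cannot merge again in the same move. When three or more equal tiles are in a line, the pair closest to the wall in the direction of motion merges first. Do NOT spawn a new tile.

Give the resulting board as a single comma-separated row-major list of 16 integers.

Answer: 16, 2, 4, 32, 64, 0, 2, 2, 0, 0, 8, 8, 0, 0, 0, 0

Derivation:
Slide up:
col 0: [8, 8, 0, 64] -> [16, 64, 0, 0]
col 1: [2, 0, 0, 0] -> [2, 0, 0, 0]
col 2: [4, 2, 8, 0] -> [4, 2, 8, 0]
col 3: [32, 0, 2, 8] -> [32, 2, 8, 0]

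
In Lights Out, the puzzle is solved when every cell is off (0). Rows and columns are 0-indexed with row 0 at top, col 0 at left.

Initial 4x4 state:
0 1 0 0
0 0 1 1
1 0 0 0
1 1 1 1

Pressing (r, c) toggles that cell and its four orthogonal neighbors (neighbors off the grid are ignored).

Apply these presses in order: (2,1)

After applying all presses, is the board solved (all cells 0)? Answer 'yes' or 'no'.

After press 1 at (2,1):
0 1 0 0
0 1 1 1
0 1 1 0
1 0 1 1

Lights still on: 9

Answer: no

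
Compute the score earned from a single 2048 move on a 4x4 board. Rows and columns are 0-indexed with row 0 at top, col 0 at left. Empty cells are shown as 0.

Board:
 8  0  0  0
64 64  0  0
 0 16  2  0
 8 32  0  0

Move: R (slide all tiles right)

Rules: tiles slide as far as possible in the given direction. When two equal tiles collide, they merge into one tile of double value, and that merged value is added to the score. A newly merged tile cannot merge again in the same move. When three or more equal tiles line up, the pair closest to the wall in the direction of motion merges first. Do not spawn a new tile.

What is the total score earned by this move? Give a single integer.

Slide right:
row 0: [8, 0, 0, 0] -> [0, 0, 0, 8]  score +0 (running 0)
row 1: [64, 64, 0, 0] -> [0, 0, 0, 128]  score +128 (running 128)
row 2: [0, 16, 2, 0] -> [0, 0, 16, 2]  score +0 (running 128)
row 3: [8, 32, 0, 0] -> [0, 0, 8, 32]  score +0 (running 128)
Board after move:
  0   0   0   8
  0   0   0 128
  0   0  16   2
  0   0   8  32

Answer: 128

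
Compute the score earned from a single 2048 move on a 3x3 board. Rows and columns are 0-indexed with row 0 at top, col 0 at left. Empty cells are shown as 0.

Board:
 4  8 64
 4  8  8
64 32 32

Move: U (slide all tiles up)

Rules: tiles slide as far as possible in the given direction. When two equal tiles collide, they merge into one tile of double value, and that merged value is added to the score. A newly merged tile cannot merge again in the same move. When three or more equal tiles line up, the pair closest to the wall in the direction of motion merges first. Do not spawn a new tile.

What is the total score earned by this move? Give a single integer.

Slide up:
col 0: [4, 4, 64] -> [8, 64, 0]  score +8 (running 8)
col 1: [8, 8, 32] -> [16, 32, 0]  score +16 (running 24)
col 2: [64, 8, 32] -> [64, 8, 32]  score +0 (running 24)
Board after move:
 8 16 64
64 32  8
 0  0 32

Answer: 24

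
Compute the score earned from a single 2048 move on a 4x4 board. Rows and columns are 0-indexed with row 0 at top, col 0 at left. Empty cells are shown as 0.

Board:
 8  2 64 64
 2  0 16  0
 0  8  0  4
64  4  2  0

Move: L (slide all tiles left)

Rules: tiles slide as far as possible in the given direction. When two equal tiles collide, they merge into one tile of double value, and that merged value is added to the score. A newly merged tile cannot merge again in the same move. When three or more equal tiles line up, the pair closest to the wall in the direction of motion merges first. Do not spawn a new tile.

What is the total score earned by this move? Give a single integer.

Answer: 128

Derivation:
Slide left:
row 0: [8, 2, 64, 64] -> [8, 2, 128, 0]  score +128 (running 128)
row 1: [2, 0, 16, 0] -> [2, 16, 0, 0]  score +0 (running 128)
row 2: [0, 8, 0, 4] -> [8, 4, 0, 0]  score +0 (running 128)
row 3: [64, 4, 2, 0] -> [64, 4, 2, 0]  score +0 (running 128)
Board after move:
  8   2 128   0
  2  16   0   0
  8   4   0   0
 64   4   2   0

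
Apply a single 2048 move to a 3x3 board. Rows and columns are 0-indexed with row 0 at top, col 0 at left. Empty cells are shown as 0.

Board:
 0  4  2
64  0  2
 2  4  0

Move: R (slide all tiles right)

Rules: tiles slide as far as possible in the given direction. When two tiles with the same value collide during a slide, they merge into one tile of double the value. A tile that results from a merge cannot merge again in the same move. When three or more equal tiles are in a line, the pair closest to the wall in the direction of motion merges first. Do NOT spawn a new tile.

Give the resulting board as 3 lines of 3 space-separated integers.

Answer:  0  4  2
 0 64  2
 0  2  4

Derivation:
Slide right:
row 0: [0, 4, 2] -> [0, 4, 2]
row 1: [64, 0, 2] -> [0, 64, 2]
row 2: [2, 4, 0] -> [0, 2, 4]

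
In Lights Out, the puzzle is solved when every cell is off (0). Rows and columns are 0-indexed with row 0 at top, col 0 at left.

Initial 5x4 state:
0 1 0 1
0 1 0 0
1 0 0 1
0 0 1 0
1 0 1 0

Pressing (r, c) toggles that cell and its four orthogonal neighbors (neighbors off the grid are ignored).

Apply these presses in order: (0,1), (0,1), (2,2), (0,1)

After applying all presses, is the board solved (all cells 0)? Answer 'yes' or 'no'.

After press 1 at (0,1):
1 0 1 1
0 0 0 0
1 0 0 1
0 0 1 0
1 0 1 0

After press 2 at (0,1):
0 1 0 1
0 1 0 0
1 0 0 1
0 0 1 0
1 0 1 0

After press 3 at (2,2):
0 1 0 1
0 1 1 0
1 1 1 0
0 0 0 0
1 0 1 0

After press 4 at (0,1):
1 0 1 1
0 0 1 0
1 1 1 0
0 0 0 0
1 0 1 0

Lights still on: 9

Answer: no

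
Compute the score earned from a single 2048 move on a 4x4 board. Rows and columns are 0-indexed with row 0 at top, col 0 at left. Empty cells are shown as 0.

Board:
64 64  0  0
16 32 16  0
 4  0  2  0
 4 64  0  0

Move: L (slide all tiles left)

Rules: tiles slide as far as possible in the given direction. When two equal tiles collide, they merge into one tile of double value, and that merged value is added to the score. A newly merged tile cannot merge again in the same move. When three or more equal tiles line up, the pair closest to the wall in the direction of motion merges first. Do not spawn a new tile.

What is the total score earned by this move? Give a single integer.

Answer: 128

Derivation:
Slide left:
row 0: [64, 64, 0, 0] -> [128, 0, 0, 0]  score +128 (running 128)
row 1: [16, 32, 16, 0] -> [16, 32, 16, 0]  score +0 (running 128)
row 2: [4, 0, 2, 0] -> [4, 2, 0, 0]  score +0 (running 128)
row 3: [4, 64, 0, 0] -> [4, 64, 0, 0]  score +0 (running 128)
Board after move:
128   0   0   0
 16  32  16   0
  4   2   0   0
  4  64   0   0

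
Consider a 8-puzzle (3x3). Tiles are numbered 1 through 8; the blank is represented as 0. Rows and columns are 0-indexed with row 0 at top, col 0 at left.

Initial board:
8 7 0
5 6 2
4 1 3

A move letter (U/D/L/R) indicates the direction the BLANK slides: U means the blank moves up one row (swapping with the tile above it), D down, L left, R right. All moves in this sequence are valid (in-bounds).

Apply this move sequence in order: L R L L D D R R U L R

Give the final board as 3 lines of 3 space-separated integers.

Answer: 5 8 7
4 6 0
1 3 2

Derivation:
After move 1 (L):
8 0 7
5 6 2
4 1 3

After move 2 (R):
8 7 0
5 6 2
4 1 3

After move 3 (L):
8 0 7
5 6 2
4 1 3

After move 4 (L):
0 8 7
5 6 2
4 1 3

After move 5 (D):
5 8 7
0 6 2
4 1 3

After move 6 (D):
5 8 7
4 6 2
0 1 3

After move 7 (R):
5 8 7
4 6 2
1 0 3

After move 8 (R):
5 8 7
4 6 2
1 3 0

After move 9 (U):
5 8 7
4 6 0
1 3 2

After move 10 (L):
5 8 7
4 0 6
1 3 2

After move 11 (R):
5 8 7
4 6 0
1 3 2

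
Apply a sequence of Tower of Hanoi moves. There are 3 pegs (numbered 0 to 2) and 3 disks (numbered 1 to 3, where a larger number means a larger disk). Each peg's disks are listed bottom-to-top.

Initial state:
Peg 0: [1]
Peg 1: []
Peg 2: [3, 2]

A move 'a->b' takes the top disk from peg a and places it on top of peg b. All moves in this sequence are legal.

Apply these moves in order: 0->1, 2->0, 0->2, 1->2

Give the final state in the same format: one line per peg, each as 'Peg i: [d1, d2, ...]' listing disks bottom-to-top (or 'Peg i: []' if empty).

After move 1 (0->1):
Peg 0: []
Peg 1: [1]
Peg 2: [3, 2]

After move 2 (2->0):
Peg 0: [2]
Peg 1: [1]
Peg 2: [3]

After move 3 (0->2):
Peg 0: []
Peg 1: [1]
Peg 2: [3, 2]

After move 4 (1->2):
Peg 0: []
Peg 1: []
Peg 2: [3, 2, 1]

Answer: Peg 0: []
Peg 1: []
Peg 2: [3, 2, 1]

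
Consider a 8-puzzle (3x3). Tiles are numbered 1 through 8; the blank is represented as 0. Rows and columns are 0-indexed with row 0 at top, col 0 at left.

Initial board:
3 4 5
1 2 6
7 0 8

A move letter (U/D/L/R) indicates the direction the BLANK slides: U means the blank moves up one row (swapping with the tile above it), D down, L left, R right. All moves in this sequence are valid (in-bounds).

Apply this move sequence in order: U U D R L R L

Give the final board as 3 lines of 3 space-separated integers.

After move 1 (U):
3 4 5
1 0 6
7 2 8

After move 2 (U):
3 0 5
1 4 6
7 2 8

After move 3 (D):
3 4 5
1 0 6
7 2 8

After move 4 (R):
3 4 5
1 6 0
7 2 8

After move 5 (L):
3 4 5
1 0 6
7 2 8

After move 6 (R):
3 4 5
1 6 0
7 2 8

After move 7 (L):
3 4 5
1 0 6
7 2 8

Answer: 3 4 5
1 0 6
7 2 8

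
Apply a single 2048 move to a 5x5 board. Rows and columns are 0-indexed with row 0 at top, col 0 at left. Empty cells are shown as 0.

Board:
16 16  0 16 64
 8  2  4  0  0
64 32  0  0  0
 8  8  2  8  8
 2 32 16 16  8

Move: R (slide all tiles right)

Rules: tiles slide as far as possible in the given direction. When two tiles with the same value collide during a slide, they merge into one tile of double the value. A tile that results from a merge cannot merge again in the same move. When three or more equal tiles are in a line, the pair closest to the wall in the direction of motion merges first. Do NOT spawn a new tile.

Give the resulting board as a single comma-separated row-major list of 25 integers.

Slide right:
row 0: [16, 16, 0, 16, 64] -> [0, 0, 16, 32, 64]
row 1: [8, 2, 4, 0, 0] -> [0, 0, 8, 2, 4]
row 2: [64, 32, 0, 0, 0] -> [0, 0, 0, 64, 32]
row 3: [8, 8, 2, 8, 8] -> [0, 0, 16, 2, 16]
row 4: [2, 32, 16, 16, 8] -> [0, 2, 32, 32, 8]

Answer: 0, 0, 16, 32, 64, 0, 0, 8, 2, 4, 0, 0, 0, 64, 32, 0, 0, 16, 2, 16, 0, 2, 32, 32, 8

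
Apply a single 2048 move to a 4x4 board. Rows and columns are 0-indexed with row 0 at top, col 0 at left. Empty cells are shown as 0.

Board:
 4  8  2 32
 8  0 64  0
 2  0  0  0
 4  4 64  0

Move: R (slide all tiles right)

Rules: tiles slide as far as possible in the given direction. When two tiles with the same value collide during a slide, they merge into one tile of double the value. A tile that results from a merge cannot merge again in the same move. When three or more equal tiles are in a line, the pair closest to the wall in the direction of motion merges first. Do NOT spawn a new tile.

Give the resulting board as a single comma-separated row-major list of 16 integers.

Slide right:
row 0: [4, 8, 2, 32] -> [4, 8, 2, 32]
row 1: [8, 0, 64, 0] -> [0, 0, 8, 64]
row 2: [2, 0, 0, 0] -> [0, 0, 0, 2]
row 3: [4, 4, 64, 0] -> [0, 0, 8, 64]

Answer: 4, 8, 2, 32, 0, 0, 8, 64, 0, 0, 0, 2, 0, 0, 8, 64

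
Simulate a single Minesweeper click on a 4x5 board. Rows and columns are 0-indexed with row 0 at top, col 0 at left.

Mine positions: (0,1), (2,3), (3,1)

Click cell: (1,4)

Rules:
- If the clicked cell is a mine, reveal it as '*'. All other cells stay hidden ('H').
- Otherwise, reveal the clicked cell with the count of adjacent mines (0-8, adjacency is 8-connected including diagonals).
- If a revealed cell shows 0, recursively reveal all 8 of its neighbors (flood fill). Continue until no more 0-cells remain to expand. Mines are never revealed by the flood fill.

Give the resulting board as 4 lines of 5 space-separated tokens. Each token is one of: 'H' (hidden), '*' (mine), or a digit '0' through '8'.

H H H H H
H H H H 1
H H H H H
H H H H H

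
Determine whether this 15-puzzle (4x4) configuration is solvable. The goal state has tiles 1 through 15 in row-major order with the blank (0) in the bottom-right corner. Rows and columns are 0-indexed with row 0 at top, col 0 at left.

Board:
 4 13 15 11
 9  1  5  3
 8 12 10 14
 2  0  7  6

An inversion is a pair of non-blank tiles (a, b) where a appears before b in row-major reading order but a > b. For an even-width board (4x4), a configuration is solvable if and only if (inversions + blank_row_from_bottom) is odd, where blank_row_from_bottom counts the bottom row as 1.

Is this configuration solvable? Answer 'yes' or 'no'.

Inversions: 59
Blank is in row 3 (0-indexed from top), which is row 1 counting from the bottom (bottom = 1).
59 + 1 = 60, which is even, so the puzzle is not solvable.

Answer: no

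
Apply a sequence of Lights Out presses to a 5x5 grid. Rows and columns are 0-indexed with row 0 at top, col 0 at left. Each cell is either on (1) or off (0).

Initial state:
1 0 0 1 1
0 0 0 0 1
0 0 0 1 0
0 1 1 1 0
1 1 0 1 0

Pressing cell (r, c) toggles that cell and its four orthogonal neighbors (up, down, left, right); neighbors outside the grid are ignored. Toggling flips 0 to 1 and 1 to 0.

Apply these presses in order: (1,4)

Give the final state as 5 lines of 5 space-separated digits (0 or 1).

After press 1 at (1,4):
1 0 0 1 0
0 0 0 1 0
0 0 0 1 1
0 1 1 1 0
1 1 0 1 0

Answer: 1 0 0 1 0
0 0 0 1 0
0 0 0 1 1
0 1 1 1 0
1 1 0 1 0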